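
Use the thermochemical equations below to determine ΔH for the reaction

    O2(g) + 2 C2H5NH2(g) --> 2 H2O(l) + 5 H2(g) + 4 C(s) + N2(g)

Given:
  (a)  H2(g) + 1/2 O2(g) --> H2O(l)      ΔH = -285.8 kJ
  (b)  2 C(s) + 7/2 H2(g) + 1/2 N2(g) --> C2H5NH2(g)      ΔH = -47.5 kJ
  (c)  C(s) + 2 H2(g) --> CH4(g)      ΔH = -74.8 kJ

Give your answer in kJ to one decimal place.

ΔH = -476.6 kJ

(a) × 2 (scale by 2 for the 2 H2O(l)): (2)·(-285.8) = -571.6 kJ
(b) reversed and × 2 (reverse to put C2H5NH2(g) on the reactant side; scale by 2 for the 2 C2H5NH2(g)): (-2)·(-47.5) = +95.0 kJ
(c): not needed (CH4(g) appears nowhere else).
Combining the equations, ΔH = (2)·(-285.8) + (-2)·(-47.5) = -476.6 kJ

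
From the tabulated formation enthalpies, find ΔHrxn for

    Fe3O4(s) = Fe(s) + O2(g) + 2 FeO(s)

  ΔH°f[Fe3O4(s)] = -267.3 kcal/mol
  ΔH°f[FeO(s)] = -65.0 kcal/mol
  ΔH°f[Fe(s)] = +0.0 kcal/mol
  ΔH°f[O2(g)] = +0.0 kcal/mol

ΔH°rxn = Σ nΔHf°(products) − Σ nΔHf°(reactants).
Products: 1·(+0.0) + 1·(+0.0) + 2·(-65.0) = -130.0
Reactants: 1·(-267.3) = -267.3
ΔHrxn = (-130.0) − (-267.3) = 137.3 kcal/mol

ΔHrxn = 137.3 kcal/mol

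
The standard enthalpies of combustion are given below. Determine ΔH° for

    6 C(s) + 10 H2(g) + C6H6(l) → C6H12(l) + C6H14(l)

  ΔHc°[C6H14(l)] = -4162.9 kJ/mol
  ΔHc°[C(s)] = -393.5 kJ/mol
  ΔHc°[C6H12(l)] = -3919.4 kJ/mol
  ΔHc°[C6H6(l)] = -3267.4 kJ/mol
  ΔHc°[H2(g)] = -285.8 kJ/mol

ΔH° = -404.1 kJ/mol

Using ΔH = Σ nΔHc°(reactants) − Σ nΔHc°(products):
= [6·(-393.5) + 10·(-285.8) + 1·(-3267.4)] − [1·(-3919.4) + 1·(-4162.9)]
= -404.1 kJ/mol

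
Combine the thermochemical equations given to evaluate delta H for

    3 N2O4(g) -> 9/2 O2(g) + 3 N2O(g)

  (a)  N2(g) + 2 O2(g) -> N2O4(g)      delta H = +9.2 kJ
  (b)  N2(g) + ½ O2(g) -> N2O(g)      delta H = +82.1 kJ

(a) reversed and × 3 (N2O4(g) must end up as a reactant; scale by 3 for the 3 N2O4(g)): (-3)·(+9.2) = -27.6 kJ
(b) × 3 (scale by 3 for the 3 N2O(g)): (3)·(+82.1) = +246.3 kJ
Combining the equations, delta H = (-27.6) + (+246.3) = 218.7 kJ

delta H = 218.7 kJ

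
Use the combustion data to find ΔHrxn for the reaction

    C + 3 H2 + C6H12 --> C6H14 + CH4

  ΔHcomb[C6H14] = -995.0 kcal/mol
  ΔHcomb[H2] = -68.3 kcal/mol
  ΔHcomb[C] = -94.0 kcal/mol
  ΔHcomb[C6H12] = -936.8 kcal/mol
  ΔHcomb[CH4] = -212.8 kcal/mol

ΔHrxn = -27.9 kcal/mol

With combustion enthalpies, reactants minus products:
= [1·(-94.0) + 3·(-68.3) + 1·(-936.8)] − [1·(-995.0) + 1·(-212.8)]
= -27.9 kcal/mol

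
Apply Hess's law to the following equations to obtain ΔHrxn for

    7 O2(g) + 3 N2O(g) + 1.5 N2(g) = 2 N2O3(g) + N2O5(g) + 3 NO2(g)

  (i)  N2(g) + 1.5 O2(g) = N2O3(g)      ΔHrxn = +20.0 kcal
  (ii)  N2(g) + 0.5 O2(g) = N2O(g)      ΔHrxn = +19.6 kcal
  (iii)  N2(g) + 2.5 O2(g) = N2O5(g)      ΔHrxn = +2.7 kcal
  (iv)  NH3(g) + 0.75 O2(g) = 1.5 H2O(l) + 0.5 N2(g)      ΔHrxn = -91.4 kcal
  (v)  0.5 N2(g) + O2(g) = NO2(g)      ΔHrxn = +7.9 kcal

(i) × 2: (2)·(+20.0) = +40.0 kcal
(ii) reversed and × 3: (-3)·(+19.6) = -58.8 kcal
(iii) as written: +2.7 kcal
(iv): not needed.
(v) × 3: (3)·(+7.9) = +23.7 kcal
By Hess's law, ΔHrxn = (2)·(+20.0) + (-3)·(+19.6) + (1)·(+2.7) + (3)·(+7.9) = 7.6 kcal

ΔHrxn = 7.6 kcal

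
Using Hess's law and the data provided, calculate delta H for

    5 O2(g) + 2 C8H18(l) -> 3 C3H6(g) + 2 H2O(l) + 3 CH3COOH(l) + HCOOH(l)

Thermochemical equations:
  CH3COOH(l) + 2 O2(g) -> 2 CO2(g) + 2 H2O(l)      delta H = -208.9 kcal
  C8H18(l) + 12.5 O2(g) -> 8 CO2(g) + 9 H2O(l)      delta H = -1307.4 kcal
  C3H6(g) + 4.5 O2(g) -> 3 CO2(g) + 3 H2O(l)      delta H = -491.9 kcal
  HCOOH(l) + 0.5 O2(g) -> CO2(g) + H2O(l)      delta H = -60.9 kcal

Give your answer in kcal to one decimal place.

equation 1 reversed and × 3: (-3)·(-208.9) = +626.7 kcal
equation 2 × 2: (2)·(-1307.4) = -2614.8 kcal
equation 3 reversed and × 3: (-3)·(-491.9) = +1475.7 kcal
equation 4 reversed: +60.9 kcal
delta H = (-3)·(-208.9) + (2)·(-1307.4) + (-3)·(-491.9) + (-1)·(-60.9) = -451.5 kcal

delta H = -451.5 kcal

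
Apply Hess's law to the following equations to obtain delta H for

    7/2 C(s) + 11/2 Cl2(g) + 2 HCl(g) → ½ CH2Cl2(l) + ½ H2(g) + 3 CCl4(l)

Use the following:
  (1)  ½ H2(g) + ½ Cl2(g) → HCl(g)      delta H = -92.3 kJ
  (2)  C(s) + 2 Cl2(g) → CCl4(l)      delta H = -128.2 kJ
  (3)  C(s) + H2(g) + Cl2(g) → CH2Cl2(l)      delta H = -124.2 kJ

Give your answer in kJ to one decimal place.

delta H = -262.1 kJ

(1) reversed and × 2: (-2)·(-92.3) = +184.6 kJ
(2) × 3: (3)·(-128.2) = -384.6 kJ
(3) × 1/2: (1/2)·(-124.2) = -62.1 kJ
Combining the equations, delta H = (+184.6) + (-384.6) + (-62.1) = -262.1 kJ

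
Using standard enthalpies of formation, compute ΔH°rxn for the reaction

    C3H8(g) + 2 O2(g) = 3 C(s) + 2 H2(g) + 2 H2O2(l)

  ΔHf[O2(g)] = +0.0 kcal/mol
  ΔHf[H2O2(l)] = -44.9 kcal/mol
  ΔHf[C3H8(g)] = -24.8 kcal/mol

Products: 3·(+0.0) + 2·(+0.0) + 2·(-44.9) = -89.8
Reactants: 1·(-24.8) + 2·(+0.0) = -24.8
ΔH°rxn = (-89.8) − (-24.8) = -65.0 kcal/mol

ΔH°rxn = -65.0 kcal/mol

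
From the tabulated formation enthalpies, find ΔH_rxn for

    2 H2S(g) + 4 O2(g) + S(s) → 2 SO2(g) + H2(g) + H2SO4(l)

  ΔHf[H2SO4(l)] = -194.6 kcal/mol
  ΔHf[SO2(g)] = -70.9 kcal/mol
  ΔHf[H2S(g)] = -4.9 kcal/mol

ΔH_rxn = -326.6 kcal/mol

Products: 2·(-70.9) + 1·(+0.0) + 1·(-194.6) = -336.4
Reactants: 2·(-4.9) + 4·(+0.0) + 1·(+0.0) = -9.8
ΔH_rxn = (-336.4) − (-9.8) = -326.6 kcal/mol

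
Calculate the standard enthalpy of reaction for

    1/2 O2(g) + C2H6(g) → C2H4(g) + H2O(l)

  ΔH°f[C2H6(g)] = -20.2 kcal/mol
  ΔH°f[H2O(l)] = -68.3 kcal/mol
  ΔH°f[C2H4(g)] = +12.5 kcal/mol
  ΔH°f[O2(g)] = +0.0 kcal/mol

Products: 1·(+12.5) + 1·(-68.3) = -55.8
Reactants: 1/2·(+0.0) + 1·(-20.2) = -20.2
ΔH_rxn = (-55.8) − (-20.2) = -35.6 kcal/mol

ΔH_rxn = -35.6 kcal/mol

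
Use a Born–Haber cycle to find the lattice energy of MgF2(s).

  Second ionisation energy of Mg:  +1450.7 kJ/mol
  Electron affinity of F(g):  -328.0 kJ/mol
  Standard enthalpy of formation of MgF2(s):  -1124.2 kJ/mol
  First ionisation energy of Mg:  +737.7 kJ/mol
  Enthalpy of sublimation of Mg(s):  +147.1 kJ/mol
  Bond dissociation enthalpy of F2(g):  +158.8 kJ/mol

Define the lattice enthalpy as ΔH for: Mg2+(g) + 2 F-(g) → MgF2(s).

ΔHf° = 1·ΔHsub + 1·(ΣIE) + 1·D(F2) + 2·EA + U
-1124.2 = 1·(+147.1) + 1·(+2188.4) + 1·(+158.8) + 2·(-328.0) + U
U = -1124.2 − (+1838.3) = -2962.5 kJ/mol

U = -2962.5 kJ/mol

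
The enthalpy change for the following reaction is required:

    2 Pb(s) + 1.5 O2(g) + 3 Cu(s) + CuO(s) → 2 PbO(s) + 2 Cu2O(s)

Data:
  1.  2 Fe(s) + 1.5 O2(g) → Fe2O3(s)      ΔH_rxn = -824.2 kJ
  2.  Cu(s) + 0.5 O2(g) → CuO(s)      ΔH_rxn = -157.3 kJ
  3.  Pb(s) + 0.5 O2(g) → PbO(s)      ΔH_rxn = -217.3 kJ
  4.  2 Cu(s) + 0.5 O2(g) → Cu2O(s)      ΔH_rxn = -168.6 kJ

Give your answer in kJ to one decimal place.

eq. 1: not needed.
eq. 2 reversed: +157.3 kJ
eq. 3 × 2: (2)·(-217.3) = -434.6 kJ
eq. 4 × 2: (2)·(-168.6) = -337.2 kJ
ΔH_rxn = (-1)·(-157.3) + (2)·(-217.3) + (2)·(-168.6) = -614.5 kJ

ΔH_rxn = -614.5 kJ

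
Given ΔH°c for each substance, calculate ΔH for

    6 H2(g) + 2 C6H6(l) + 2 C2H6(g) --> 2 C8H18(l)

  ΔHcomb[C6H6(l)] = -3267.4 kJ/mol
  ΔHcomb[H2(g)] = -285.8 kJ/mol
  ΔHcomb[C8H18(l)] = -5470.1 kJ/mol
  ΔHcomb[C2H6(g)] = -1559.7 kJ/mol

ΔH = -428.8 kJ/mol

Using ΔH = Σ nΔHc°(reactants) − Σ nΔHc°(products):
= [6·(-285.8) + 2·(-3267.4) + 2·(-1559.7)] − [2·(-5470.1)]
= -428.8 kJ/mol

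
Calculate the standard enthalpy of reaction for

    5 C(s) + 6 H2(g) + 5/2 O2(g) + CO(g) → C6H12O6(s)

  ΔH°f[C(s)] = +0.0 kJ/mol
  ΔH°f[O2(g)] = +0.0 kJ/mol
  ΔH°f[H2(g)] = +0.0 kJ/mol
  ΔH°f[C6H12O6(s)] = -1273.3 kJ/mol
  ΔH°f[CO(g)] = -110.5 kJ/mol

ΔH°rxn = Σ nΔHf°(products) − Σ nΔHf°(reactants).
Products: 1·(-1273.3) = -1273.3
Reactants: 5·(+0.0) + 6·(+0.0) + 5/2·(+0.0) + 1·(-110.5) = -110.5
ΔH° = (-1273.3) − (-110.5) = -1162.8 kJ/mol

ΔH° = -1162.8 kJ/mol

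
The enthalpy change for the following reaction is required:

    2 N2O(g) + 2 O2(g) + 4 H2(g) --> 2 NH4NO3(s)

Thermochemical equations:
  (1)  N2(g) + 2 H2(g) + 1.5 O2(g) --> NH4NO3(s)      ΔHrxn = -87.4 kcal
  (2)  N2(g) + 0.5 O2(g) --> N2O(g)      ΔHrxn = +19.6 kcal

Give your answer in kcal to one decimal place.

(1) × 2 (×2 to match 2 NH4NO3(s) in the target): (2)·(-87.4) = -174.8 kcal
(2) reversed and × 2 (N2O(g) must end up as a reactant; scale by 2 for the 2 N2O(g)): (-2)·(+19.6) = -39.2 kcal
ΔHrxn = (2)·(-87.4) + (-2)·(+19.6) = -214.0 kcal

ΔHrxn = -214.0 kcal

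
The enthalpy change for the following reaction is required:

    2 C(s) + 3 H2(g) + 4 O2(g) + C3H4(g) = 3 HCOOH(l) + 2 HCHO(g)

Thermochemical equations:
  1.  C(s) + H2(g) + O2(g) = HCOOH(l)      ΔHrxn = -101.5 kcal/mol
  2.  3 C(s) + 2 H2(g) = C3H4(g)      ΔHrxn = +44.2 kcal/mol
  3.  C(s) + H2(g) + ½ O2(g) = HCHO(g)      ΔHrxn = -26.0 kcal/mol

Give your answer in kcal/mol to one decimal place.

ΔHrxn = -400.7 kcal/mol

eq. 1 × 3 (×3 to match 3 HCOOH(l) in the target): (3)·(-101.5) = -304.5 kcal/mol
eq. 2 reversed (C3H4(g) must end up as a reactant): -44.2 kcal/mol
eq. 3 × 2 (×2 to match 2 HCHO(g) in the target): (2)·(-26.0) = -52.0 kcal/mol
Summing the manipulated equations, ΔHrxn = (3)·(-101.5) + (-1)·(+44.2) + (2)·(-26.0) = -400.7 kcal/mol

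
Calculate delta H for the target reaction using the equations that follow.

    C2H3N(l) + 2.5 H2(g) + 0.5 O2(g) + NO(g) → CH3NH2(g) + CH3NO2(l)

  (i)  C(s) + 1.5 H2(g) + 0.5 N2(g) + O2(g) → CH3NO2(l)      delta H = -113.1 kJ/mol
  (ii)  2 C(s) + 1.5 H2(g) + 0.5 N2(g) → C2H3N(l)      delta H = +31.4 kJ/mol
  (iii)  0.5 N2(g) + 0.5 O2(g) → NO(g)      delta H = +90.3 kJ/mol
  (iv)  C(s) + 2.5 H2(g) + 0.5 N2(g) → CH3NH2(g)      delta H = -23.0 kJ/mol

(i) as written: -113.1 kJ/mol
(ii) reversed: -31.4 kJ/mol
(iii) reversed: -90.3 kJ/mol
(iv) as written: -23.0 kJ/mol
delta H = (1)·(-113.1) + (-1)·(+31.4) + (-1)·(+90.3) + (1)·(-23.0) = -257.8 kJ/mol

delta H = -257.8 kJ/mol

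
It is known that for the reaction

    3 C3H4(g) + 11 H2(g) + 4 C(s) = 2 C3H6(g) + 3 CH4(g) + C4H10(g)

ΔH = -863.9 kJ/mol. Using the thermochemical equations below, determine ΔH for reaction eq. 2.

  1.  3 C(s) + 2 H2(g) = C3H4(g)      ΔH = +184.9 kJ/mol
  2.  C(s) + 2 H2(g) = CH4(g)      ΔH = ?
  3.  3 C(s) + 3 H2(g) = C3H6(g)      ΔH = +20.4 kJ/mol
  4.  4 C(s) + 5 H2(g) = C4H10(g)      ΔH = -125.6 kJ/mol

eq. 1 reversed and × 3 (reverse to put C3H4(g) on the reactant side; ×3 to match 3 C3H4(g) in the target): (-3)·(+184.9) = -554.7 kJ/mol
eq. 2 × 3 (×3 to match 3 CH4(g) in the target): contributes 3·x
eq. 3 × 2 (×2 to match 2 C3H6(g) in the target): (2)·(+20.4) = +40.8 kJ/mol
eq. 4 as written (C4H10(g) already on the product side): -125.6 kJ/mol
-863.9 = (-554.7) + (+40.8) + (-125.6) + 3·x
x = (-863.9 − (-639.5)) / (3) = -74.8 kJ/mol

ΔH = -74.8 kJ/mol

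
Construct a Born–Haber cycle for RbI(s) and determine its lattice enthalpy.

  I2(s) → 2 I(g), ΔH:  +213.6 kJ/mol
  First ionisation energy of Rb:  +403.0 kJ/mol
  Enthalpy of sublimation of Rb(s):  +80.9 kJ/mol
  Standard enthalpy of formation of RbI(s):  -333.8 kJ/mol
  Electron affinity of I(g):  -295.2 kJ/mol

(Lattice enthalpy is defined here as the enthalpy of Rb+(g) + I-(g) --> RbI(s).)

U = -629.3 kJ/mol

ΔHf° = 1·ΔHsub + 1·(ΣIE) + 1/2·D(I2) + 1·EA + U
-333.8 = 1·(+80.9) + 1·(+403.0) + 1/2·(+213.6) + 1·(-295.2) + U
U = -333.8 − (+295.5) = -629.3 kJ/mol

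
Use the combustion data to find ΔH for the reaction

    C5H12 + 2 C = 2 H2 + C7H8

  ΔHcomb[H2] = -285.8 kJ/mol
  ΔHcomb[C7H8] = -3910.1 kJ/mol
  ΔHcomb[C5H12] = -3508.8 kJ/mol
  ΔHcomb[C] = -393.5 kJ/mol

ΔH = 185.9 kJ/mol

Using ΔH = Σ nΔHc°(reactants) − Σ nΔHc°(products):
= [1·(-3508.8) + 2·(-393.5)] − [2·(-285.8) + 1·(-3910.1)]
= 185.9 kJ/mol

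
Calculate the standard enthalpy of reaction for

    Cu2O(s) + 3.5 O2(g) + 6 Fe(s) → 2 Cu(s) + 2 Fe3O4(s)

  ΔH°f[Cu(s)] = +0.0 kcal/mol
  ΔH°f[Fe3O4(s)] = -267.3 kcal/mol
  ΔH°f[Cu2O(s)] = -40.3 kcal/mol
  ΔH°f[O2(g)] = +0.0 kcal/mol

Products: 2·(+0.0) + 2·(-267.3) = -534.6
Reactants: 1·(-40.3) + 7/2·(+0.0) + 6·(+0.0) = -40.3
ΔH_rxn = (-534.6) − (-40.3) = -494.3 kcal/mol

ΔH_rxn = -494.3 kcal/mol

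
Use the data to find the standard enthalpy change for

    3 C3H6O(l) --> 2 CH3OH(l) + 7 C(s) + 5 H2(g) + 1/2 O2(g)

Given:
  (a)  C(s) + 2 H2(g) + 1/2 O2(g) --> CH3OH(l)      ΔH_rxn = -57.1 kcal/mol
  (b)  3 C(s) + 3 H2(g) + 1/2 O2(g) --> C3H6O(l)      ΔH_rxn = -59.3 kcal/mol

ΔH_rxn = 63.7 kcal/mol

(a) × 2 (scale by 2 for the 2 CH3OH(l)): (2)·(-57.1) = -114.2 kcal/mol
(b) reversed and × 3 (reverse to put C3H6O(l) on the reactant side; ×3 to match 3 C3H6O(l) in the target): (-3)·(-59.3) = +177.9 kcal/mol
ΔH_rxn = (2)·(-57.1) + (-3)·(-59.3) = 63.7 kcal/mol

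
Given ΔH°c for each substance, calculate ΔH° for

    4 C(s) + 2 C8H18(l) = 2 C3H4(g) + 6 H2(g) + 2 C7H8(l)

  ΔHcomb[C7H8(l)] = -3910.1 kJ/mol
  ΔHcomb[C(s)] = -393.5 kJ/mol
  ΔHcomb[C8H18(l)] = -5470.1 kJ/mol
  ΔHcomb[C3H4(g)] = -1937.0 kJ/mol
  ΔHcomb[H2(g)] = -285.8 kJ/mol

ΔH° = 894.8 kJ/mol

With combustion enthalpies, reactants minus products:
= [4·(-393.5) + 2·(-5470.1)] − [2·(-1937.0) + 6·(-285.8) + 2·(-3910.1)]
= 894.8 kJ/mol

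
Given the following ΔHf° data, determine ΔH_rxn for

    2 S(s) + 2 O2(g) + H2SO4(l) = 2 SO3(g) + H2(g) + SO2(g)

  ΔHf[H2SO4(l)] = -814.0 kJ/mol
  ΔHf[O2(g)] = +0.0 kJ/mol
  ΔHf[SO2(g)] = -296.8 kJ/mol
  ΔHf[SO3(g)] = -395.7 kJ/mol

ΔH_rxn = -274.2 kJ/mol

Products: 2·(-395.7) + 1·(+0.0) + 1·(-296.8) = -1088.2
Reactants: 2·(+0.0) + 2·(+0.0) + 1·(-814.0) = -814.0
ΔH_rxn = (-1088.2) − (-814.0) = -274.2 kJ/mol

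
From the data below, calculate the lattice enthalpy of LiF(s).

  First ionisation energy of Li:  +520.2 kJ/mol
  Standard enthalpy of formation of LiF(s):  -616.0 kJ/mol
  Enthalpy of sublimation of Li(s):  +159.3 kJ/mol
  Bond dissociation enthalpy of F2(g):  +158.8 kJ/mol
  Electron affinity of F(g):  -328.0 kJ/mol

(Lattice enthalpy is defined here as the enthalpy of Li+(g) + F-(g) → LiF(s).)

U = -1046.9 kJ/mol

ΔHf° = 1·ΔHsub + 1·(ΣIE) + 1/2·D(F2) + 1·EA + U
-616.0 = 1·(+159.3) + 1·(+520.2) + 1/2·(+158.8) + 1·(-328.0) + U
U = -616.0 − (+430.9) = -1046.9 kJ/mol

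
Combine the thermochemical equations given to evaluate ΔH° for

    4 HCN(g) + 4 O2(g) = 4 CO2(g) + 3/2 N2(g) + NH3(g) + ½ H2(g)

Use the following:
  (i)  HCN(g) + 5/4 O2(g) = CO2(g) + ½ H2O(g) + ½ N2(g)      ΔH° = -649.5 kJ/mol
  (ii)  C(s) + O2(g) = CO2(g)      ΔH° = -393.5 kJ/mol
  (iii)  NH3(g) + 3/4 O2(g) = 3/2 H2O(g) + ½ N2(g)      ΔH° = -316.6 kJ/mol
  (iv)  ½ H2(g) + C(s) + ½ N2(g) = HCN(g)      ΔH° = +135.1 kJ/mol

(i) × 3: (3)·(-649.5) = -1948.5 kJ/mol
(ii) as written: -393.5 kJ/mol
(iii) reversed: +316.6 kJ/mol
(iv) reversed: -135.1 kJ/mol
ΔH° = (3)·(-649.5) + (1)·(-393.5) + (-1)·(-316.6) + (-1)·(+135.1) = -2160.5 kJ/mol

ΔH° = -2160.5 kJ/mol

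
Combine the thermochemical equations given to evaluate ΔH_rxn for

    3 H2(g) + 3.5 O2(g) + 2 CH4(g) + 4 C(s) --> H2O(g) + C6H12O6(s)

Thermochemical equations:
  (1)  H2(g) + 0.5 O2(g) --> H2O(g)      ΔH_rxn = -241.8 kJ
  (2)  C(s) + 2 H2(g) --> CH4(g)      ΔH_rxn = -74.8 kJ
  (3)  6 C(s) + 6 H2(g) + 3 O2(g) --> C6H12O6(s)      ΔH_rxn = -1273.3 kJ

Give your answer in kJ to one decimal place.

ΔH_rxn = -1365.5 kJ

(1) as written: -241.8 kJ
(2) reversed and × 2: (-2)·(-74.8) = +149.6 kJ
(3) as written: -1273.3 kJ
By Hess's law, ΔH_rxn = (-241.8) + (+149.6) + (-1273.3) = -1365.5 kJ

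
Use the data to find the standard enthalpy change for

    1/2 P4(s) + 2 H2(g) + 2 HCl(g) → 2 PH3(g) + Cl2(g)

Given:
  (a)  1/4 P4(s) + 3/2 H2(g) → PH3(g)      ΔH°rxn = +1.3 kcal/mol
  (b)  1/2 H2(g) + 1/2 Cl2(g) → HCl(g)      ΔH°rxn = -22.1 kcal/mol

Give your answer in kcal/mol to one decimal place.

ΔH°rxn = 46.8 kcal/mol

(a) × 2: (2)·(+1.3) = +2.6 kcal/mol
(b) reversed and × 2: (-2)·(-22.1) = +44.2 kcal/mol
Summing the manipulated equations, ΔH°rxn = (2)·(+1.3) + (-2)·(-22.1) = 46.8 kcal/mol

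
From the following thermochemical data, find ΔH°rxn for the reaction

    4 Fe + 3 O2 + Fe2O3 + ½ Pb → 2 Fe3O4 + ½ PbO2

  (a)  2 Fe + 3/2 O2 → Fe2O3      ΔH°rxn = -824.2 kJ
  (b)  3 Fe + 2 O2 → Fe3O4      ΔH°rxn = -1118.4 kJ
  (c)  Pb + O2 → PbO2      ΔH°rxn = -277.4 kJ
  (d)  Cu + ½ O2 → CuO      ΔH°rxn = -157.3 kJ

ΔH°rxn = -1551.3 kJ

(a) reversed (Fe2O3 must end up as a reactant): +824.2 kJ
(b) × 2 (scale by 2 for the 2 Fe3O4): (2)·(-1118.4) = -2236.8 kJ
(c) × 1/2 (×1/2 to match 1/2 PbO2 in the target): (1/2)·(-277.4) = -138.7 kJ
(d): not needed (Cu appears nowhere else).
Combining the equations, ΔH°rxn = (-1)·(-824.2) + (2)·(-1118.4) + (1/2)·(-277.4) = -1551.3 kJ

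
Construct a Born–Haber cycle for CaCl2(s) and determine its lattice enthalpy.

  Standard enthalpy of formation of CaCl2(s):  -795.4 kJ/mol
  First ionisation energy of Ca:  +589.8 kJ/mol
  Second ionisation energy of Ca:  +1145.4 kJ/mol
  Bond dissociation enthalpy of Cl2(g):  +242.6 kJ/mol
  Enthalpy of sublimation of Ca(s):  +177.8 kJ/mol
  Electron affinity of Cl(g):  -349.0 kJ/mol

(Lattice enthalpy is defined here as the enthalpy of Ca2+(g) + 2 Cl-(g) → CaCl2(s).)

ΔHf° = 1·ΔHsub + 1·(ΣIE) + 1·D(Cl2) + 2·EA + U
-795.4 = 1·(+177.8) + 1·(+1735.2) + 1·(+242.6) + 2·(-349.0) + U
U = -795.4 − (+1457.6) = -2253.0 kJ/mol

U = -2253.0 kJ/mol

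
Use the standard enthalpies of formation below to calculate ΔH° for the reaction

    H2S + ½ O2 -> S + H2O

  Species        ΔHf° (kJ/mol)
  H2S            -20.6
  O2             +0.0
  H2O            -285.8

ΔH° = -265.2 kJ/mol

Products: 1·(+0.0) + 1·(-285.8) = -285.8
Reactants: 1·(-20.6) + 1/2·(+0.0) = -20.6
ΔH° = (-285.8) − (-20.6) = -265.2 kJ/mol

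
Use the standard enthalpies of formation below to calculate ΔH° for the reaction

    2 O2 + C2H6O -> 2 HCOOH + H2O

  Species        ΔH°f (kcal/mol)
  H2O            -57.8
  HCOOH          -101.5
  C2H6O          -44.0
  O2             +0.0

Products: 2·(-101.5) + 1·(-57.8) = -260.8
Reactants: 2·(+0.0) + 1·(-44.0) = -44.0
ΔH° = (-260.8) − (-44.0) = -216.8 kcal/mol

ΔH° = -216.8 kcal/mol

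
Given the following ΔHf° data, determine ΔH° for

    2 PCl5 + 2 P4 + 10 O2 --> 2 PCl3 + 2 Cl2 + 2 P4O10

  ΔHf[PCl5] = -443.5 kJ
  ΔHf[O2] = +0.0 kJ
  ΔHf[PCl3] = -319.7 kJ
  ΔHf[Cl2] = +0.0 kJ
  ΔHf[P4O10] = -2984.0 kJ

Products: 2·(-319.7) + 2·(+0.0) + 2·(-2984.0) = -6607.4
Reactants: 2·(-443.5) + 2·(+0.0) + 10·(+0.0) = -887.0
ΔH° = (-6607.4) − (-887.0) = -5720.4 kJ

ΔH° = -5720.4 kJ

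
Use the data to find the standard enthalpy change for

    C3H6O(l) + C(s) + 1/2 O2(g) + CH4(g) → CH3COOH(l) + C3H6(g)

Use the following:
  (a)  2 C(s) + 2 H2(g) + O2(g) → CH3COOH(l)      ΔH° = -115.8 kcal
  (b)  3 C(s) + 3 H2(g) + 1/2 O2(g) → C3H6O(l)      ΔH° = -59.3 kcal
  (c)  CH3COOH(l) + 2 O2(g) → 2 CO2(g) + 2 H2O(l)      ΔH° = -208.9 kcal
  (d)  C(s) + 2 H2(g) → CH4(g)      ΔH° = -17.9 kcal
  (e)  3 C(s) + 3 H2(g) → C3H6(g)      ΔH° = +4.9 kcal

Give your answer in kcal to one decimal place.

(a) as written: -115.8 kcal
(b) reversed (reverse to put C3H6O(l) on the reactant side): +59.3 kcal
(c): not needed (CO2(g) appears nowhere else).
(d) reversed (CH4(g) must end up as a reactant): +17.9 kcal
(e) as written (C3H6(g) already on the product side): +4.9 kcal
ΔH° = (1)·(-115.8) + (-1)·(-59.3) + (-1)·(-17.9) + (1)·(+4.9) = -33.7 kcal

ΔH° = -33.7 kcal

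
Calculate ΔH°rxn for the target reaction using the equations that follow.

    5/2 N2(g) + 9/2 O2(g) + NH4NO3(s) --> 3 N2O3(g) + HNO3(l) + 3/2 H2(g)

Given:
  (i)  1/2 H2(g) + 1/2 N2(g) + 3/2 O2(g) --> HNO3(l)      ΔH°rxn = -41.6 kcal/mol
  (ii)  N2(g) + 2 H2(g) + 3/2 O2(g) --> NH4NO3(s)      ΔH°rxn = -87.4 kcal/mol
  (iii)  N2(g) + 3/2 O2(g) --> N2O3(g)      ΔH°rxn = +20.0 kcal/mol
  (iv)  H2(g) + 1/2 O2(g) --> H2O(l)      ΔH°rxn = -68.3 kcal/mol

(i) as written: -41.6 kcal/mol
(ii) reversed: +87.4 kcal/mol
(iii) × 3: (3)·(+20.0) = +60.0 kcal/mol
(iv): not needed.
Summing the manipulated equations, ΔH°rxn = (-41.6) + (+87.4) + (+60.0) = 105.8 kcal/mol

ΔH°rxn = 105.8 kcal/mol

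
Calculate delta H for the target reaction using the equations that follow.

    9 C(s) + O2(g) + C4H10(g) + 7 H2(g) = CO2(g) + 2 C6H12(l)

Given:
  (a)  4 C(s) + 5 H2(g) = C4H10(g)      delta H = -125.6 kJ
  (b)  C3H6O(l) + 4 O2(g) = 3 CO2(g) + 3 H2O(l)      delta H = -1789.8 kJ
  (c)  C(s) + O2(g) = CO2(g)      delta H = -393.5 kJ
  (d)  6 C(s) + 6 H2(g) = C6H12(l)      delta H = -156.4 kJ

delta H = -580.7 kJ

(a) reversed (reverse to put C4H10(g) on the reactant side): +125.6 kJ
(b): not needed (H2O(l) appears nowhere else).
(c) as written: -393.5 kJ
(d) × 2 (×2 to match 2 C6H12(l) in the target): (2)·(-156.4) = -312.8 kJ
delta H = (+125.6) + (-393.5) + (-312.8) = -580.7 kJ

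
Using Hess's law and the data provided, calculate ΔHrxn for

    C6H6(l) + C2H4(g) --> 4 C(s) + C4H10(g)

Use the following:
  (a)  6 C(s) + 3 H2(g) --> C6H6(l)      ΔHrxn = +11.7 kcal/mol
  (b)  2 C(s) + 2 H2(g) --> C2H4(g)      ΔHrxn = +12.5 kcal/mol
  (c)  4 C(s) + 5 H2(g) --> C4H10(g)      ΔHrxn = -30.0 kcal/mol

(a) reversed (reverse to put C6H6(l) on the reactant side): -11.7 kcal/mol
(b) reversed (C2H4(g) must end up as a reactant): -12.5 kcal/mol
(c) as written (C4H10(g) already on the product side): -30.0 kcal/mol
Summing the manipulated equations, ΔHrxn = (-11.7) + (-12.5) + (-30.0) = -54.2 kcal/mol

ΔHrxn = -54.2 kcal/mol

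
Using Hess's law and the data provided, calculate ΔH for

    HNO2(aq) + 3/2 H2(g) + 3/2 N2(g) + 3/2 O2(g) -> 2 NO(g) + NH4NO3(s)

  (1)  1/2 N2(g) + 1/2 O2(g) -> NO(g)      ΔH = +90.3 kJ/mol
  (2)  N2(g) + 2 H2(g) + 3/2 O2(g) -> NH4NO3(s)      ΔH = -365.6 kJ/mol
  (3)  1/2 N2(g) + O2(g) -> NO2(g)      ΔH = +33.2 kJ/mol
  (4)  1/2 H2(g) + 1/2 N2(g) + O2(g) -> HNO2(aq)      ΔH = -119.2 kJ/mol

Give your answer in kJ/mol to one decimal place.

ΔH = -65.8 kJ/mol

(1) × 2: (2)·(+90.3) = +180.6 kJ/mol
(2) as written: -365.6 kJ/mol
(3): not needed.
(4) reversed: +119.2 kJ/mol
ΔH = (2)·(+90.3) + (1)·(-365.6) + (-1)·(-119.2) = -65.8 kJ/mol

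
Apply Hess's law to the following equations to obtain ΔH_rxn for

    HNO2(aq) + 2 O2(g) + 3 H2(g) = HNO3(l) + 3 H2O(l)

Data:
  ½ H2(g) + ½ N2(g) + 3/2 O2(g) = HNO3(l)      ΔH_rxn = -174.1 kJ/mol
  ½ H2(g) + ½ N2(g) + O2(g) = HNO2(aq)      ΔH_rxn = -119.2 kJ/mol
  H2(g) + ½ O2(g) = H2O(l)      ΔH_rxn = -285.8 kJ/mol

ΔH_rxn = -912.3 kJ/mol

equation 1 as written (HNO3(l) already on the product side): -174.1 kJ/mol
equation 2 reversed (HNO2(aq) must end up as a reactant): +119.2 kJ/mol
equation 3 × 3 (scale by 3 for the 3 H2O(l)): (3)·(-285.8) = -857.4 kJ/mol
Since enthalpy is a state function, ΔH_rxn = (1)·(-174.1) + (-1)·(-119.2) + (3)·(-285.8) = -912.3 kJ/mol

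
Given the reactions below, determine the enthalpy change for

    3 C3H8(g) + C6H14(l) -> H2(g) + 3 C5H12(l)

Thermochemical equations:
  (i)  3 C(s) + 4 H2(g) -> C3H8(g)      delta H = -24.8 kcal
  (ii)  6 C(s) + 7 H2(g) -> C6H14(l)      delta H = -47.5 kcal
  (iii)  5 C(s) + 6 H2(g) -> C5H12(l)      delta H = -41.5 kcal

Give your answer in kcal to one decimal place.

(i) reversed and × 3: (-3)·(-24.8) = +74.4 kcal
(ii) reversed: +47.5 kcal
(iii) × 3: (3)·(-41.5) = -124.5 kcal
delta H = (-3)·(-24.8) + (-1)·(-47.5) + (3)·(-41.5) = -2.6 kcal

delta H = -2.6 kcal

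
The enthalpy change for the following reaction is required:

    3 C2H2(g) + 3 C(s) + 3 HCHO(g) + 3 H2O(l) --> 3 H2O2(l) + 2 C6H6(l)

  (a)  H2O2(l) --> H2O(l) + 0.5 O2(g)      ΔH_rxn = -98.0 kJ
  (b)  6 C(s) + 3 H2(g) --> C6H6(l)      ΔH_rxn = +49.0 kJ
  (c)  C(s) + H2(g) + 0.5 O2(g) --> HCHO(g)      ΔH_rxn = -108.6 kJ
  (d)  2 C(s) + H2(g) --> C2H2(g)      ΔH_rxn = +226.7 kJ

ΔH_rxn = 37.7 kJ

(a) reversed and × 3: (-3)·(-98.0) = +294.0 kJ
(b) × 2: (2)·(+49.0) = +98.0 kJ
(c) reversed and × 3: (-3)·(-108.6) = +325.8 kJ
(d) reversed and × 3: (-3)·(+226.7) = -680.1 kJ
Combining the equations, ΔH_rxn = (-3)·(-98.0) + (2)·(+49.0) + (-3)·(-108.6) + (-3)·(+226.7) = 37.7 kJ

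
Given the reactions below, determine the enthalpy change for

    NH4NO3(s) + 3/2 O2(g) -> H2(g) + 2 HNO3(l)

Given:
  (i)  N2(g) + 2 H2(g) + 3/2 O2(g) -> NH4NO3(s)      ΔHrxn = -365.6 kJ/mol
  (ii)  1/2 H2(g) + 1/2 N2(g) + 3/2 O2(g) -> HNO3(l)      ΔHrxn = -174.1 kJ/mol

(i) reversed: +365.6 kJ/mol
(ii) × 2: (2)·(-174.1) = -348.2 kJ/mol
Summing the manipulated equations, ΔHrxn = (-1)·(-365.6) + (2)·(-174.1) = 17.4 kJ/mol

ΔHrxn = 17.4 kJ/mol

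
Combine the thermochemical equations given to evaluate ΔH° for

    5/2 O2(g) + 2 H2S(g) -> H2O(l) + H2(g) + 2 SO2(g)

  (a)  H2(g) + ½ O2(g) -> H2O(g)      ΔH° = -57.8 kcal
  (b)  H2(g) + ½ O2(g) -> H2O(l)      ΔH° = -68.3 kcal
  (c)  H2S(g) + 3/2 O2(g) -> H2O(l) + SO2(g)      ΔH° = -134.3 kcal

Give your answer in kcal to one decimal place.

ΔH° = -200.3 kcal

(a): not needed (H2O(g) appears nowhere else).
(b) reversed: +68.3 kcal
(c) × 2 (×2 to match 2 H2S(g) in the target): (2)·(-134.3) = -268.6 kcal
Since enthalpy is a state function, ΔH° = (+68.3) + (-268.6) = -200.3 kcal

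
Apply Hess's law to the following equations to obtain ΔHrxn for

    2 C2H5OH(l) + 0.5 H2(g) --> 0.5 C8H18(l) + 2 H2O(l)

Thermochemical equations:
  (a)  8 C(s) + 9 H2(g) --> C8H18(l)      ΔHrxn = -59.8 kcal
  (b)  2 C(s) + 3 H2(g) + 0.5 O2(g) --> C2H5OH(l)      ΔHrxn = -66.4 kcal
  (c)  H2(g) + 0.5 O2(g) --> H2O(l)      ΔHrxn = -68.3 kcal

ΔHrxn = -33.7 kcal

(a) × 1/2: (1/2)·(-59.8) = -29.9 kcal
(b) reversed and × 2: (-2)·(-66.4) = +132.8 kcal
(c) × 2: (2)·(-68.3) = -136.6 kcal
By Hess's law, ΔHrxn = (-29.9) + (+132.8) + (-136.6) = -33.7 kcal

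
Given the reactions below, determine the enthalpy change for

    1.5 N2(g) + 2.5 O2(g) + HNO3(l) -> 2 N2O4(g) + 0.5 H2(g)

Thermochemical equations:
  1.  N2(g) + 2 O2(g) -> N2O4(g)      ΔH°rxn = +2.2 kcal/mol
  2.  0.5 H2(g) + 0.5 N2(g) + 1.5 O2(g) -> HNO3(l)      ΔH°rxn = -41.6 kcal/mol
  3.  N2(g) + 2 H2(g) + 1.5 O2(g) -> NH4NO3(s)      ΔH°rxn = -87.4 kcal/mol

eq. 1 × 2 (×2 to match 2 N2O4(g) in the target): (2)·(+2.2) = +4.4 kcal/mol
eq. 2 reversed (HNO3(l) must end up as a reactant): +41.6 kcal/mol
eq. 3: not needed (NH4NO3(s) appears nowhere else).
Since enthalpy is a state function, ΔH°rxn = (2)·(+2.2) + (-1)·(-41.6) = 46.0 kcal/mol

ΔH°rxn = 46.0 kcal/mol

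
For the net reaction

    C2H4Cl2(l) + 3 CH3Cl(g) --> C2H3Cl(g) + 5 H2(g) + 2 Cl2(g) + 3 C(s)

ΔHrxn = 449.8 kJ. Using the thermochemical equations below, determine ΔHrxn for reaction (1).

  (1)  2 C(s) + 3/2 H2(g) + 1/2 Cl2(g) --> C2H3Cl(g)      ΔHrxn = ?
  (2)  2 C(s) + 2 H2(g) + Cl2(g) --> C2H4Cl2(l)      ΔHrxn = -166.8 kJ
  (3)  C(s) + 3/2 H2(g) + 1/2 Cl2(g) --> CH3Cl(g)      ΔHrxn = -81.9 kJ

ΔHrxn = 37.3 kJ

(1) as written (C2H3Cl(g) already on the product side): contributes x
(2) reversed (reverse to put C2H4Cl2(l) on the reactant side): +166.8 kJ
(3) reversed and × 3 (reverse to put CH3Cl(g) on the reactant side; scale by 3 for the 3 CH3Cl(g)): (-3)·(-81.9) = +245.7 kJ
+449.8 = (+166.8) + (+245.7) + x
x = (+449.8 − (+412.5)) / (1) = 37.3 kJ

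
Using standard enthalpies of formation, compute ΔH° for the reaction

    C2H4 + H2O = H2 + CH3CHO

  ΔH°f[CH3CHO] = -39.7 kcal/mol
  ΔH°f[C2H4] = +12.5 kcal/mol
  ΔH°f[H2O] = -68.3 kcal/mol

ΔH° = 16.1 kcal/mol

ΔH°rxn = Σ nΔHf°(products) − Σ nΔHf°(reactants).
Products: 1·(+0.0) + 1·(-39.7) = -39.7
Reactants: 1·(+12.5) + 1·(-68.3) = -55.8
ΔH° = (-39.7) − (-55.8) = 16.1 kcal/mol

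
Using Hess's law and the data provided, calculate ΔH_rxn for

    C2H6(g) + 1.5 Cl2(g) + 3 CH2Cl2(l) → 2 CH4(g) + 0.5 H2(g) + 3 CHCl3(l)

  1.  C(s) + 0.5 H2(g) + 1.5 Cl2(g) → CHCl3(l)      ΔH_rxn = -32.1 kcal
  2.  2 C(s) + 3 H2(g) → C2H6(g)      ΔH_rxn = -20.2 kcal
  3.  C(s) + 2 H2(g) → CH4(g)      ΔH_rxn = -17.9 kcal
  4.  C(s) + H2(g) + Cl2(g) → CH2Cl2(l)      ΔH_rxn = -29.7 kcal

ΔH_rxn = -22.8 kcal

eq. 1 × 3: (3)·(-32.1) = -96.3 kcal
eq. 2 reversed: +20.2 kcal
eq. 3 × 2: (2)·(-17.9) = -35.8 kcal
eq. 4 reversed and × 3: (-3)·(-29.7) = +89.1 kcal
Summing the manipulated equations, ΔH_rxn = (3)·(-32.1) + (-1)·(-20.2) + (2)·(-17.9) + (-3)·(-29.7) = -22.8 kcal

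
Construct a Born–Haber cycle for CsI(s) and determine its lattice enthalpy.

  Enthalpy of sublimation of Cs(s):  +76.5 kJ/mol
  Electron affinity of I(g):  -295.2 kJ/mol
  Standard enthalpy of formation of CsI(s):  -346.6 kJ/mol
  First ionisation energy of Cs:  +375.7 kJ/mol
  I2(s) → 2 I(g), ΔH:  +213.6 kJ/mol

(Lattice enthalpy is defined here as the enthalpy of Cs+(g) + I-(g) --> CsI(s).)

U = -610.4 kJ/mol

ΔHf° = 1·ΔHsub + 1·(ΣIE) + 1/2·D(I2) + 1·EA + U
-346.6 = 1·(+76.5) + 1·(+375.7) + 1/2·(+213.6) + 1·(-295.2) + U
U = -346.6 − (+263.8) = -610.4 kJ/mol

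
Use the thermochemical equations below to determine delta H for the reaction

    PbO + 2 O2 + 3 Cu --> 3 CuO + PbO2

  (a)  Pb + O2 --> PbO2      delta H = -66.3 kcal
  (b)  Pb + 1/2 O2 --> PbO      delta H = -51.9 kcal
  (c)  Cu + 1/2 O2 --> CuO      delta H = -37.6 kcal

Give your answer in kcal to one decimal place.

(a) as written (PbO2 already on the product side): -66.3 kcal
(b) reversed (reverse to put PbO on the reactant side): +51.9 kcal
(c) × 3 (×3 to match 3 CuO in the target): (3)·(-37.6) = -112.8 kcal
delta H = (1)·(-66.3) + (-1)·(-51.9) + (3)·(-37.6) = -127.2 kcal

delta H = -127.2 kcal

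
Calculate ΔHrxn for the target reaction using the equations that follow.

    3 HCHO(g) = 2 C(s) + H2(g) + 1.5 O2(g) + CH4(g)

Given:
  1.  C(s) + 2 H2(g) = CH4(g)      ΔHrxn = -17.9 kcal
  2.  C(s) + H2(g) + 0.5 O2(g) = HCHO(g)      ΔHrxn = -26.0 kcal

eq. 1 as written (CH4(g) already on the product side): -17.9 kcal
eq. 2 reversed and × 3 (reverse to put HCHO(g) on the reactant side; ×3 to match 3 HCHO(g) in the target): (-3)·(-26.0) = +78.0 kcal
ΔHrxn = (-17.9) + (+78.0) = 60.1 kcal

ΔHrxn = 60.1 kcal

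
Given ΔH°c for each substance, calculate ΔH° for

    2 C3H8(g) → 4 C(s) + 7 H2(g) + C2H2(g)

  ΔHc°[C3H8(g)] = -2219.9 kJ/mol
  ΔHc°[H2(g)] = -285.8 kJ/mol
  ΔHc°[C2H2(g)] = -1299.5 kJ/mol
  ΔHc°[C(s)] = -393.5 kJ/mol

ΔH° = 434.3 kJ/mol

With combustion enthalpies, reactants minus products:
= [2·(-2219.9)] − [4·(-393.5) + 7·(-285.8) + 1·(-1299.5)]
= 434.3 kJ/mol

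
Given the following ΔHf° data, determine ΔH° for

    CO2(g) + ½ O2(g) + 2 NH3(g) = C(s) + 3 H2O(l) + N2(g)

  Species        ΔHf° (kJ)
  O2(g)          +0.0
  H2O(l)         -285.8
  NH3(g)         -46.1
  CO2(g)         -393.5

Products: 1·(+0.0) + 3·(-285.8) + 1·(+0.0) = -857.4
Reactants: 1·(-393.5) + 1/2·(+0.0) + 2·(-46.1) = -485.7
ΔH° = (-857.4) − (-485.7) = -371.7 kJ

ΔH° = -371.7 kJ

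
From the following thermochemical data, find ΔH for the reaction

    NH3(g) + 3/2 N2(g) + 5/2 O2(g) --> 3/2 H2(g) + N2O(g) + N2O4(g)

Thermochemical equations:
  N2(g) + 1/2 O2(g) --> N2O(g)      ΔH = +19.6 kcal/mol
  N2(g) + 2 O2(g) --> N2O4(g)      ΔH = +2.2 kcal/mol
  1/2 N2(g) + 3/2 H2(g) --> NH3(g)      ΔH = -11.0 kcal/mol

equation 1 as written: +19.6 kcal/mol
equation 2 as written: +2.2 kcal/mol
equation 3 reversed: +11.0 kcal/mol
ΔH = (+19.6) + (+2.2) + (+11.0) = 32.8 kcal/mol

ΔH = 32.8 kcal/mol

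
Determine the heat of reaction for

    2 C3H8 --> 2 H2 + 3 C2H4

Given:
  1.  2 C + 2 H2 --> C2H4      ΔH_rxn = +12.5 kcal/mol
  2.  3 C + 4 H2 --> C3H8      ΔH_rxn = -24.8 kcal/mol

eq. 1 × 3: (3)·(+12.5) = +37.5 kcal/mol
eq. 2 reversed and × 2: (-2)·(-24.8) = +49.6 kcal/mol
By Hess's law, ΔH_rxn = (3)·(+12.5) + (-2)·(-24.8) = 87.1 kcal/mol

ΔH_rxn = 87.1 kcal/mol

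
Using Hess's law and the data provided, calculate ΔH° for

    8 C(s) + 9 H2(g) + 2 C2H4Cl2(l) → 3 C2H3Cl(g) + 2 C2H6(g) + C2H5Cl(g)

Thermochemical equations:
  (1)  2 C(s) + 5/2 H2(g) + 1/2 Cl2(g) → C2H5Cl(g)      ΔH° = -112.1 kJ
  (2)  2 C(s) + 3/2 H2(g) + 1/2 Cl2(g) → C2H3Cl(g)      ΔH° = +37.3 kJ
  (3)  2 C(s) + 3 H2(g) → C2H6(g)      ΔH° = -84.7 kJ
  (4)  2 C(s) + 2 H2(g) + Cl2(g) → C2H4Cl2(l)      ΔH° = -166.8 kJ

(1) as written: -112.1 kJ
(2) × 3: (3)·(+37.3) = +111.9 kJ
(3) × 2: (2)·(-84.7) = -169.4 kJ
(4) reversed and × 2: (-2)·(-166.8) = +333.6 kJ
Summing the manipulated equations, ΔH° = (1)·(-112.1) + (3)·(+37.3) + (2)·(-84.7) + (-2)·(-166.8) = 164.0 kJ

ΔH° = 164.0 kJ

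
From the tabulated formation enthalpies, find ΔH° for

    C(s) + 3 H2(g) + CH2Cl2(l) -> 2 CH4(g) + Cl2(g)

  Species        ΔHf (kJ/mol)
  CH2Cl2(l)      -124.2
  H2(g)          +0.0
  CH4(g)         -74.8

ΔH° = -25.4 kJ/mol

Products: 2·(-74.8) + 1·(+0.0) = -149.6
Reactants: 1·(+0.0) + 3·(+0.0) + 1·(-124.2) = -124.2
ΔH° = (-149.6) − (-124.2) = -25.4 kJ/mol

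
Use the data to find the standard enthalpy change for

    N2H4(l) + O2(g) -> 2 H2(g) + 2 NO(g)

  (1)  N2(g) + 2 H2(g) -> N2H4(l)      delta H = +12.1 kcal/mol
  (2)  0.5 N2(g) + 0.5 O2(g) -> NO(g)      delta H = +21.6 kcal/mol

(1) reversed (N2H4(l) must end up as a reactant): -12.1 kcal/mol
(2) × 2 (×2 to match 2 NO(g) in the target): (2)·(+21.6) = +43.2 kcal/mol
Summing the manipulated equations, delta H = (-1)·(+12.1) + (2)·(+21.6) = 31.1 kcal/mol

delta H = 31.1 kcal/mol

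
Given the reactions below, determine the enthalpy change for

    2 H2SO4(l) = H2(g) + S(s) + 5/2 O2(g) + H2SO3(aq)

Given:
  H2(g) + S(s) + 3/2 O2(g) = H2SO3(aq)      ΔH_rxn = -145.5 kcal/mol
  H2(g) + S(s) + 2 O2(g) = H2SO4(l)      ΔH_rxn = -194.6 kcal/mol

ΔH_rxn = 243.7 kcal/mol

equation 1 as written (H2SO3(aq) already on the product side): -145.5 kcal/mol
equation 2 reversed and × 2 (H2SO4(l) must end up as a reactant; scale by 2 for the 2 H2SO4(l)): (-2)·(-194.6) = +389.2 kcal/mol
Combining the equations, ΔH_rxn = (-145.5) + (+389.2) = 243.7 kcal/mol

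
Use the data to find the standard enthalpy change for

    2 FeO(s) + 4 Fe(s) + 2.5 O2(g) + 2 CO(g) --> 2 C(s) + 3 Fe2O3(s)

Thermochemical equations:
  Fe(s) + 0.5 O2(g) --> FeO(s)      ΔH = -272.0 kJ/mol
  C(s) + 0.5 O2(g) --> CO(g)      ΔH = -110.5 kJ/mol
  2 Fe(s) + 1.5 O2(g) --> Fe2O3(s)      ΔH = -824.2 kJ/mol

equation 1 reversed and × 2: (-2)·(-272.0) = +544.0 kJ/mol
equation 2 reversed and × 2: (-2)·(-110.5) = +221.0 kJ/mol
equation 3 × 3: (3)·(-824.2) = -2472.6 kJ/mol
By Hess's law, ΔH = (-2)·(-272.0) + (-2)·(-110.5) + (3)·(-824.2) = -1707.6 kJ/mol

ΔH = -1707.6 kJ/mol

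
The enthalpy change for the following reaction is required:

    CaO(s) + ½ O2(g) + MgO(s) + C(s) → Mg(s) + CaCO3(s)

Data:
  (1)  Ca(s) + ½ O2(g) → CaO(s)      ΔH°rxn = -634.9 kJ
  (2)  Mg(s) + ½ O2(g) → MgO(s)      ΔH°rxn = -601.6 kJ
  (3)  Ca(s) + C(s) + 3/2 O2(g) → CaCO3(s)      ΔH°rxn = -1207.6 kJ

(1) reversed: +634.9 kJ
(2) reversed: +601.6 kJ
(3) as written: -1207.6 kJ
ΔH°rxn = (+634.9) + (+601.6) + (-1207.6) = 28.9 kJ

ΔH°rxn = 28.9 kJ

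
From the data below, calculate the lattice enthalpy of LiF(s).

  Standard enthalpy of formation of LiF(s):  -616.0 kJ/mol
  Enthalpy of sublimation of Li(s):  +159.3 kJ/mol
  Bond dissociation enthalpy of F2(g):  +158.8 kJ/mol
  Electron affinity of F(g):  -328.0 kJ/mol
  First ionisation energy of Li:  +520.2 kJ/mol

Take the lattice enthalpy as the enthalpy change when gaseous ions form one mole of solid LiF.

ΔHf° = 1·ΔHsub + 1·(ΣIE) + 1/2·D(F2) + 1·EA + U
-616.0 = 1·(+159.3) + 1·(+520.2) + 1/2·(+158.8) + 1·(-328.0) + U
U = -616.0 − (+430.9) = -1046.9 kJ/mol

U = -1046.9 kJ/mol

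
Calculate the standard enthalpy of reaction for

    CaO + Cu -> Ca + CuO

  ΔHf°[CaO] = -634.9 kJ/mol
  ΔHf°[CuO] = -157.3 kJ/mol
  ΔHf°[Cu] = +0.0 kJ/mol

Products: 1·(+0.0) + 1·(-157.3) = -157.3
Reactants: 1·(-634.9) + 1·(+0.0) = -634.9
ΔH° = (-157.3) − (-634.9) = 477.6 kJ/mol

ΔH° = 477.6 kJ/mol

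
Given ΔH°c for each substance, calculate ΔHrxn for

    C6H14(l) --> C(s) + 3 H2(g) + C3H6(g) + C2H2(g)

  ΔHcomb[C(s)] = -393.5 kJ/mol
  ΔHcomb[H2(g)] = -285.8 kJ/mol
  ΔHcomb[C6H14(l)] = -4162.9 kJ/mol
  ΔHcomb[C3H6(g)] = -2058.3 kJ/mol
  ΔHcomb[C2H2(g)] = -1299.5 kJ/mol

ΔHrxn = 445.8 kJ/mol

With combustion enthalpies, reactants minus products:
= [1·(-4162.9)] − [1·(-393.5) + 3·(-285.8) + 1·(-2058.3) + 1·(-1299.5)]
= 445.8 kJ/mol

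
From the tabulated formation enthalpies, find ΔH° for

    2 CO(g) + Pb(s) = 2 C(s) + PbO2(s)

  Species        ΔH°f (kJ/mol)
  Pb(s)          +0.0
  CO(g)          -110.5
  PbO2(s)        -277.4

ΔH° = -56.4 kJ/mol

Products: 2·(+0.0) + 1·(-277.4) = -277.4
Reactants: 2·(-110.5) + 1·(+0.0) = -221.0
ΔH° = (-277.4) − (-221.0) = -56.4 kJ/mol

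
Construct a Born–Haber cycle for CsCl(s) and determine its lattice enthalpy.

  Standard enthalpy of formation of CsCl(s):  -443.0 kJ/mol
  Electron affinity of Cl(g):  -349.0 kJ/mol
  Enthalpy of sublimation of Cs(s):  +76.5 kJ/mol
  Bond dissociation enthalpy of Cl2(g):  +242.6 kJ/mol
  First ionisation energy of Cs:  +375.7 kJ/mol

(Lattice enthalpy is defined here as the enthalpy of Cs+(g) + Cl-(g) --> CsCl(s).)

U = -667.5 kJ/mol

ΔHf° = 1·ΔHsub + 1·(ΣIE) + 1/2·D(Cl2) + 1·EA + U
-443.0 = 1·(+76.5) + 1·(+375.7) + 1/2·(+242.6) + 1·(-349.0) + U
U = -443.0 − (+224.5) = -667.5 kJ/mol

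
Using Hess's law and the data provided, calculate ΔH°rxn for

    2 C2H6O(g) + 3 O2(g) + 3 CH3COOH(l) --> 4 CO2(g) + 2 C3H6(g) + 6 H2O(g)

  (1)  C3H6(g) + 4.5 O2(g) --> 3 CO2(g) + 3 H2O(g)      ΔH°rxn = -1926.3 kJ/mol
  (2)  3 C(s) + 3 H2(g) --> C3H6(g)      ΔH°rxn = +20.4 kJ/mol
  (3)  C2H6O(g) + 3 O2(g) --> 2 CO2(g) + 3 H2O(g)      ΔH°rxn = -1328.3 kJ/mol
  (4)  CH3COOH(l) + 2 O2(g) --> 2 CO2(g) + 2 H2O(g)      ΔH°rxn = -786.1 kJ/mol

(1) reversed and × 2: (-2)·(-1926.3) = +3852.6 kJ/mol
(2): not needed.
(3) × 2: (2)·(-1328.3) = -2656.6 kJ/mol
(4) × 3: (3)·(-786.1) = -2358.3 kJ/mol
Combining the equations, ΔH°rxn = (-2)·(-1926.3) + (2)·(-1328.3) + (3)·(-786.1) = -1162.3 kJ/mol

ΔH°rxn = -1162.3 kJ/mol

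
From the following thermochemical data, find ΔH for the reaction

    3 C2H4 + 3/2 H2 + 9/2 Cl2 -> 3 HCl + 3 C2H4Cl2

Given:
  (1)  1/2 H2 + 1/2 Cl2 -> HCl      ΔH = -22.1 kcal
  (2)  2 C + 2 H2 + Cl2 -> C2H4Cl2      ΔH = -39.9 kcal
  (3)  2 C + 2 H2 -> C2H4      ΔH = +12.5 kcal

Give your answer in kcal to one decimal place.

ΔH = -223.5 kcal

(1) × 3: (3)·(-22.1) = -66.3 kcal
(2) × 3: (3)·(-39.9) = -119.7 kcal
(3) reversed and × 3: (-3)·(+12.5) = -37.5 kcal
Summing the manipulated equations, ΔH = (3)·(-22.1) + (3)·(-39.9) + (-3)·(+12.5) = -223.5 kcal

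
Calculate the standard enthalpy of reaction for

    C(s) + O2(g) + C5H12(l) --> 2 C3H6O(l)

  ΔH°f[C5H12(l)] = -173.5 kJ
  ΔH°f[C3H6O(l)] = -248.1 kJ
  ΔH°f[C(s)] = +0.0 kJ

Products: 2·(-248.1) = -496.2
Reactants: 1·(+0.0) + 1·(+0.0) + 1·(-173.5) = -173.5
ΔHrxn = (-496.2) − (-173.5) = -322.7 kJ

ΔHrxn = -322.7 kJ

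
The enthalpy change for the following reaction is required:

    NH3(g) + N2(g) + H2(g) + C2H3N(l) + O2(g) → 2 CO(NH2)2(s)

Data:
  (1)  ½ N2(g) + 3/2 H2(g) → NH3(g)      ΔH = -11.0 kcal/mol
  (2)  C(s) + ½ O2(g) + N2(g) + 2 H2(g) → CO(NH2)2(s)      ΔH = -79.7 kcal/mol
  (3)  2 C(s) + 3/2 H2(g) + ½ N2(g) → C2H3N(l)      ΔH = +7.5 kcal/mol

ΔH = -155.9 kcal/mol

(1) reversed (reverse to put NH3(g) on the reactant side): +11.0 kcal/mol
(2) × 2 (scale by 2 for the 2 CO(NH2)2(s)): (2)·(-79.7) = -159.4 kcal/mol
(3) reversed (reverse to put C2H3N(l) on the reactant side): -7.5 kcal/mol
ΔH = (+11.0) + (-159.4) + (-7.5) = -155.9 kcal/mol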